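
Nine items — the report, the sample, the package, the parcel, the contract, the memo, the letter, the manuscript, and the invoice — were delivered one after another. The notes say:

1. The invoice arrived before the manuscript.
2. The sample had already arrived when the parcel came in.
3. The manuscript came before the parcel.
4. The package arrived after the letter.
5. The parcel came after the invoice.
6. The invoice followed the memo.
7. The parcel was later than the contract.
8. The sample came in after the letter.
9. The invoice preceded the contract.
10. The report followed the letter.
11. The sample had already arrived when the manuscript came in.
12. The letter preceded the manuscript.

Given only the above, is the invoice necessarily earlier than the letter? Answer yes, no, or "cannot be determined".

No chain of stated constraints runs from the invoice to the letter, and none runs from the letter to the invoice either.
So the relative order of the invoice and the letter is not fixed by the given facts.

cannot be determined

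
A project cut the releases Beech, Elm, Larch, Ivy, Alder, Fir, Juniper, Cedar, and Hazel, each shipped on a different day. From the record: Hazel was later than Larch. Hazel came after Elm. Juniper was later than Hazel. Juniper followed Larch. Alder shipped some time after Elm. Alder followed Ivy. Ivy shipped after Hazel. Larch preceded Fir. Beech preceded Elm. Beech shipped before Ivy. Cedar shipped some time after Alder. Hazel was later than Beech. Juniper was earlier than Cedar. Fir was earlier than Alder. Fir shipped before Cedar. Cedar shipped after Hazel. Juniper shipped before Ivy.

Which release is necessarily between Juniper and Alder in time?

Tracing the constraints gives Juniper → Ivy → Alder, so Ivy sits after Juniper and before Alder.
No other release is forced both after Juniper and before Alder.

Ivy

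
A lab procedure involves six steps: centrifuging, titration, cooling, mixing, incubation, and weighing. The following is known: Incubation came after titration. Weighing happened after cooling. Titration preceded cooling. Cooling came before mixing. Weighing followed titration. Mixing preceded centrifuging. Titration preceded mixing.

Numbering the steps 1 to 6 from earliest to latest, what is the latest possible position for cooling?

3

Cooling must come before centrifuging, mixing, and weighing — 3 steps forced after it.
Everything else can be placed before cooling in some valid order, so cooling can sit as late as position 6 − 3 = 3.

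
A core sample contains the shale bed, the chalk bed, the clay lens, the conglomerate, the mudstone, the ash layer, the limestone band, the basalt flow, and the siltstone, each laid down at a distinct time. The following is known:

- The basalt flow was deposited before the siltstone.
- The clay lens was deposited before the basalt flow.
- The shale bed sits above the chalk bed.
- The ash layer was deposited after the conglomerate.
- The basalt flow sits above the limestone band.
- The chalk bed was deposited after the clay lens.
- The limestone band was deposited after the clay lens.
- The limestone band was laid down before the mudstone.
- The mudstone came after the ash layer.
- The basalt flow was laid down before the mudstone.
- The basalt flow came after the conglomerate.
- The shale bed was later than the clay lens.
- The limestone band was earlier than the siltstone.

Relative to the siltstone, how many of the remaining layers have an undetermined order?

4

Forced before the siltstone: the basalt flow, the clay lens, the conglomerate, and the limestone band.
That leaves the ash layer, the chalk bed, the mudstone, and the shale bed with no forced order relative to the siltstone — 4.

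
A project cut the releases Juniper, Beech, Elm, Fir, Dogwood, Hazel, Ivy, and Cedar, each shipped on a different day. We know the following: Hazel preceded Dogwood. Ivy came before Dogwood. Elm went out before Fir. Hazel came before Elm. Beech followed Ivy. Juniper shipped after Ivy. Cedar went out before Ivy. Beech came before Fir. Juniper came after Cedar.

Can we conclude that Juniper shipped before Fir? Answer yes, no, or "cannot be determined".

No chain of stated constraints runs from Juniper to Fir, and none runs from Fir to Juniper either.
So the relative order of Juniper and Fir is not fixed by the given facts.

cannot be determined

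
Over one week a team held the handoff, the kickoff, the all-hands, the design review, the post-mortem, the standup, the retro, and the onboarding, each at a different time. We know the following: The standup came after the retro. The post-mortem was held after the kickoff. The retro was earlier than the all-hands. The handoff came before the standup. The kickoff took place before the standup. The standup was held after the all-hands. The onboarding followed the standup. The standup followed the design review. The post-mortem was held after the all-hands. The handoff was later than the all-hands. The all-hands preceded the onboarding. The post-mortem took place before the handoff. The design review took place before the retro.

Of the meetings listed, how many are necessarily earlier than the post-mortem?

4

Directly stated before the post-mortem: the all-hands and the kickoff.
The design review reaches the post-mortem via the design review → the retro → the all-hands → the post-mortem.
The retro reaches the post-mortem via the retro → the all-hands → the post-mortem.
No chain forces the standup (or any of the others) ahead of the post-mortem.
That's the all-hands, the design review, the kickoff, and the retro — 4 in all.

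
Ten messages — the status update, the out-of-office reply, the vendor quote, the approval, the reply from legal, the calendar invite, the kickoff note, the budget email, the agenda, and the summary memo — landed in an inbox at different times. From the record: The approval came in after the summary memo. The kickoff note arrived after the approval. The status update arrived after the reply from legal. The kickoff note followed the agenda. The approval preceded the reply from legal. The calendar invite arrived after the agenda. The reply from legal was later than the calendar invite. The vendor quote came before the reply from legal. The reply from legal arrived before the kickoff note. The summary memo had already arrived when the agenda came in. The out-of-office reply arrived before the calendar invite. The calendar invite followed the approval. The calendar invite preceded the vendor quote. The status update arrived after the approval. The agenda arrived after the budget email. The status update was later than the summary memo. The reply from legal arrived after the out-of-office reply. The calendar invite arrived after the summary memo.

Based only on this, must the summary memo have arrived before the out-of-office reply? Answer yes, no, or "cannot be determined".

No chain of stated constraints runs from the summary memo to the out-of-office reply, and none runs from the out-of-office reply to the summary memo either.
So the relative order of the summary memo and the out-of-office reply is not fixed by the given facts.

cannot be determined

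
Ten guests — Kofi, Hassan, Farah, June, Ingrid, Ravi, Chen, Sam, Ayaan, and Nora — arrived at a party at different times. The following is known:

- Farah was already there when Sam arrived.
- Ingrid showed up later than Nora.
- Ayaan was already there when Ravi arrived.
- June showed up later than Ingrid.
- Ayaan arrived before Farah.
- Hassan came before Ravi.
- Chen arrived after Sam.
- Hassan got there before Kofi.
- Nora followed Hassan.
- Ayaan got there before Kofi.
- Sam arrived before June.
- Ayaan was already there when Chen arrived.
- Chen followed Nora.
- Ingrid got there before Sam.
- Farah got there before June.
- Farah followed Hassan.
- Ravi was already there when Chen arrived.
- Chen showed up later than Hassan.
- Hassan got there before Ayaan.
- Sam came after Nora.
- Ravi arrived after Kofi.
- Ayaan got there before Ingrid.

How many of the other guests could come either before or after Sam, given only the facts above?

Forced before Sam: Ayaan, Farah, Hassan, Ingrid, and Nora; forced after Sam: Chen and June.
That leaves Kofi and Ravi with no forced order relative to Sam — 2.

2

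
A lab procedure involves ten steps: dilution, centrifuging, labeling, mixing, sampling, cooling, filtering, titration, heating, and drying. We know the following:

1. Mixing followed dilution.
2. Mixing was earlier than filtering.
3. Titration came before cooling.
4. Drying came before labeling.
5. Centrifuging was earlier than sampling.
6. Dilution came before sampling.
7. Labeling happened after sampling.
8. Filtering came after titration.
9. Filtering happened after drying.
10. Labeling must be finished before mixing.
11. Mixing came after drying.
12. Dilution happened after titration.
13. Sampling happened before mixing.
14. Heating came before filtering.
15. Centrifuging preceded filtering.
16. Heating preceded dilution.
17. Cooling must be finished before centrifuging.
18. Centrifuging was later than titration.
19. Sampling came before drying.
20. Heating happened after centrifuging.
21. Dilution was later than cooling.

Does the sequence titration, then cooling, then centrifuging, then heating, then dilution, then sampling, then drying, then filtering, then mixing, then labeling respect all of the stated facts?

no

The constraints require labeling before mixing, but in the proposed sequence mixing appears ahead of labeling. That one violation is enough.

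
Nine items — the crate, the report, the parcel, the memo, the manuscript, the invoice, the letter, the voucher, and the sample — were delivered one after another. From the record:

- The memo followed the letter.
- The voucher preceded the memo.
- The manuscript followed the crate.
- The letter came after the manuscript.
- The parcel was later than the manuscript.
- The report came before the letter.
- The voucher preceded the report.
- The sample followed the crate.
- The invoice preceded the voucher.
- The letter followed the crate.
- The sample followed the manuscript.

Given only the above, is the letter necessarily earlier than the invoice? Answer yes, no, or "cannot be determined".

no

Tracing the constraints gives the invoice → the voucher → the report → the letter, so the invoice must come before the letter.
That means the letter cannot be before the invoice.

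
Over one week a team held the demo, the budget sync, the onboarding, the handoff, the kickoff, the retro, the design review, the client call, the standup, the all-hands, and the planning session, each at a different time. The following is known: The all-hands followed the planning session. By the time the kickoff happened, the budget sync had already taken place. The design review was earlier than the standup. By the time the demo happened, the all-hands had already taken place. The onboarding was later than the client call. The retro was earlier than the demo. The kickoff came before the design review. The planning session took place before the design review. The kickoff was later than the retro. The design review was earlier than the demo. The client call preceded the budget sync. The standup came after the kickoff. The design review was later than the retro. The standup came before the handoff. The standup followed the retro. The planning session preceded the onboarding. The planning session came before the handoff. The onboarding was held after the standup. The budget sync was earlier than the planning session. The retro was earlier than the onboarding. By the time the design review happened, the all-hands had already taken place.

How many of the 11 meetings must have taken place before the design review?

6

Directly stated before the design review: the all-hands, the kickoff, the planning session, and the retro.
The budget sync reaches the design review via the budget sync → the kickoff → the design review.
The client call reaches the design review via the client call → the budget sync → the kickoff → the design review.
That's the all-hands, the budget sync, the client call, the kickoff, the planning session, and the retro — 6 in all.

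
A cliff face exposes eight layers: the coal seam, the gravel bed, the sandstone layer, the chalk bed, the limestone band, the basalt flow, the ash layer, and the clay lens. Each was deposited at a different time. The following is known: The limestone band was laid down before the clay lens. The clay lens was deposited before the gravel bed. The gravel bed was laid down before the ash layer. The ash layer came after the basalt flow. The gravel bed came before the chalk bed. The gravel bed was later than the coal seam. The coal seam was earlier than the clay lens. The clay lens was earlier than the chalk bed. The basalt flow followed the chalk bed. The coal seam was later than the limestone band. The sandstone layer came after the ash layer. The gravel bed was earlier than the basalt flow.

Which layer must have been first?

the limestone band

The limestone band has a chain of constraints placing it before every other layer, so the limestone band must be first.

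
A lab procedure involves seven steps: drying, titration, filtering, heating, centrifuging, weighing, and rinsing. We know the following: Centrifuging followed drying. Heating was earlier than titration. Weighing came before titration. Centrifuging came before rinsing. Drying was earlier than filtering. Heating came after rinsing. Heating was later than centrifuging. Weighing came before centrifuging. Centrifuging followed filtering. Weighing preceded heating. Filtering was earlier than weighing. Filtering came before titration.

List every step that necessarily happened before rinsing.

Directly stated before rinsing: centrifuging.
Drying reaches rinsing via drying → centrifuging → rinsing.
Filtering reaches rinsing via filtering → centrifuging → rinsing.
Weighing reaches rinsing via weighing → centrifuging → rinsing.
No chain forces heating (or any of the others) ahead of rinsing.

centrifuging, drying, filtering, weighing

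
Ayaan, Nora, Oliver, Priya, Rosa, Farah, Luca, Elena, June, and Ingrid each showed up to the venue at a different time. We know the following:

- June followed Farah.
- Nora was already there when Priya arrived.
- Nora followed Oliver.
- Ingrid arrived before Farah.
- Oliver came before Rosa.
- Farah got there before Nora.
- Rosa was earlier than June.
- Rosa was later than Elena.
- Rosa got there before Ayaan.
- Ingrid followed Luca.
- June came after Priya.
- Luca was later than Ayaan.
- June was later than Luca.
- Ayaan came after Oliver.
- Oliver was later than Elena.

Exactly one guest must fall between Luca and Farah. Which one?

Tracing the constraints gives Luca → Ingrid → Farah, so Ingrid sits after Luca and before Farah.
No other guest is forced both after Luca and before Farah.

Ingrid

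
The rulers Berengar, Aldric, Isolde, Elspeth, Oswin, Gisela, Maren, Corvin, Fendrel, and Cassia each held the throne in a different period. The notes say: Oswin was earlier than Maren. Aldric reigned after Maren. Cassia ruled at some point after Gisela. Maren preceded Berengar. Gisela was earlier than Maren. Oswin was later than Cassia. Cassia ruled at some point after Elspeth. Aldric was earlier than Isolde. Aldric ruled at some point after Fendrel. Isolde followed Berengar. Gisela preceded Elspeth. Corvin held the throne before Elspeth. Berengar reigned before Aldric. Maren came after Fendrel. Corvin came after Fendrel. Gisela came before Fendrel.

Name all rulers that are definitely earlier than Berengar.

Directly stated before Berengar: Maren.
Cassia reaches Berengar via Cassia → Oswin → Maren → Berengar.
Corvin reaches Berengar via Corvin → Elspeth → Cassia → Oswin → Maren → Berengar.
Elspeth reaches Berengar via Elspeth → Cassia → Oswin → Maren → Berengar.
Likewise Fendrel, Gisela, and Oswin each reach Berengar by chaining the stated constraints.

Cassia, Corvin, Elspeth, Fendrel, Gisela, Maren, Oswin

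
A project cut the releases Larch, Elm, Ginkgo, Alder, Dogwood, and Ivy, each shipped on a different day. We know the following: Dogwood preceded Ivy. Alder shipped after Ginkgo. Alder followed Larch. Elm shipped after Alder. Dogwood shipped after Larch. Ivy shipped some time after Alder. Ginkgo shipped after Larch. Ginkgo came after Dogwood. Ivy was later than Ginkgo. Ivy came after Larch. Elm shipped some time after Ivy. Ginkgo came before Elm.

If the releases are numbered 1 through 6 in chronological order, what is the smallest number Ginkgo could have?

3

Dogwood and Larch must both come before Ginkgo — 2 forced predecessors.
Nothing else is forced ahead of Ginkgo, so its earliest slot is position 2 + 1 = 3.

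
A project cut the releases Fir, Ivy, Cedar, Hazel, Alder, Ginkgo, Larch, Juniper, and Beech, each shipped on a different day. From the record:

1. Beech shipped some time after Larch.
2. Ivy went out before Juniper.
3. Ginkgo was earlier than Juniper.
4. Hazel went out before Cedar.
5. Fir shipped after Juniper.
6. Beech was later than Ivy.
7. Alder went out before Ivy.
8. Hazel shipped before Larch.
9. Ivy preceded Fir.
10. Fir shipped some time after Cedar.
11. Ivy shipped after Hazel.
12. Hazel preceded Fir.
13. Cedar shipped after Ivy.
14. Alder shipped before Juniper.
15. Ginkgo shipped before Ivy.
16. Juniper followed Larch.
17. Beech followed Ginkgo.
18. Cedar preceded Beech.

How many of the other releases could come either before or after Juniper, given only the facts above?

2

Forced before Juniper: Alder, Ginkgo, Hazel, Ivy, and Larch; forced after Juniper: Fir.
That leaves Beech and Cedar with no forced order relative to Juniper — 2.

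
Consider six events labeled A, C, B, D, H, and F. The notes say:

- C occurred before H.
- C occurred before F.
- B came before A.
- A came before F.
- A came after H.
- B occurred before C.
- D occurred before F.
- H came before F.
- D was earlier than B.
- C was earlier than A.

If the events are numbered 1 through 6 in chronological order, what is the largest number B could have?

B must come before A, C, F, and H — 4 events forced after it.
Everything else can be placed before B in some valid order, so B can sit as late as position 6 − 4 = 2.

2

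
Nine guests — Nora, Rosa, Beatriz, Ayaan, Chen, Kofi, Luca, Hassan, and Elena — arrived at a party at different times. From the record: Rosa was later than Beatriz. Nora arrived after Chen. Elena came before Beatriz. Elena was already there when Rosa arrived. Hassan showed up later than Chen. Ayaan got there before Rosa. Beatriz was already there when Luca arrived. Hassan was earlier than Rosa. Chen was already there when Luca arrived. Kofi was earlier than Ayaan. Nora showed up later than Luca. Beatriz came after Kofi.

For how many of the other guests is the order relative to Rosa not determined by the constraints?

Forced before Rosa: Ayaan, Beatriz, Chen, Elena, Hassan, and Kofi.
That leaves Luca and Nora with no forced order relative to Rosa — 2.

2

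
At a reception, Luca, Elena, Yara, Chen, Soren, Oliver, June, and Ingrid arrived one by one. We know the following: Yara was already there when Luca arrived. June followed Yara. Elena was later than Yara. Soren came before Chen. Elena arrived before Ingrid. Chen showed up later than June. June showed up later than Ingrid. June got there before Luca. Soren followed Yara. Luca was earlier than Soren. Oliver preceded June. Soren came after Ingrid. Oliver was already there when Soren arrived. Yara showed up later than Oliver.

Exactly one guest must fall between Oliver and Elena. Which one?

Yara

Tracing the constraints gives Oliver → Yara → Elena, so Yara sits after Oliver and before Elena.
No other guest is forced both after Oliver and before Elena.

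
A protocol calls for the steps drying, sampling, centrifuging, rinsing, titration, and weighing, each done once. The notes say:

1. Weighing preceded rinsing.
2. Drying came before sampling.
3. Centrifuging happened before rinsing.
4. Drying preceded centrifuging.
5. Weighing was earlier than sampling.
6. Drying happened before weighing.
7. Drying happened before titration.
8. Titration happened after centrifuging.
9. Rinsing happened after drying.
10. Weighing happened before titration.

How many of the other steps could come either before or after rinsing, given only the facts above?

2

Forced before rinsing: centrifuging, drying, and weighing.
That leaves sampling and titration with no forced order relative to rinsing — 2.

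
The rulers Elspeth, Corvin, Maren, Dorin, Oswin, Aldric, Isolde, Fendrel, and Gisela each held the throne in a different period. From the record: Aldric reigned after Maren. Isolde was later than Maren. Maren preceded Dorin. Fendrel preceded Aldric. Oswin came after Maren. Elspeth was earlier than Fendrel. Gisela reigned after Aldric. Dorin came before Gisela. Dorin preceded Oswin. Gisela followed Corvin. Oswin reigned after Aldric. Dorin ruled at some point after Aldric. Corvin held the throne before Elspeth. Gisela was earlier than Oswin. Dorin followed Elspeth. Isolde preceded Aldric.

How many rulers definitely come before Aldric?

5

Directly stated before Aldric: Fendrel, Isolde, and Maren.
Corvin reaches Aldric via Corvin → Elspeth → Fendrel → Aldric.
Elspeth reaches Aldric via Elspeth → Fendrel → Aldric.
No chain forces Gisela (or any of the others) ahead of Aldric.
That's Corvin, Elspeth, Fendrel, Isolde, and Maren — 5 in all.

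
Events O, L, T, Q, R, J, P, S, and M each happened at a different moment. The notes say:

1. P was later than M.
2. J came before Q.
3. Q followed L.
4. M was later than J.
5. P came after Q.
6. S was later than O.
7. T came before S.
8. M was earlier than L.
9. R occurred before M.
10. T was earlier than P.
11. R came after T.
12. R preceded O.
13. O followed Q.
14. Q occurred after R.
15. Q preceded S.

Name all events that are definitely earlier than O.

J, L, M, Q, R, T

Directly stated before O: Q and R.
J reaches O via J → Q → O.
L reaches O via L → Q → O.
M reaches O via M → L → Q → O.
Likewise T reaches O by chaining the stated constraints.
No chain forces P (or any of the others) ahead of O.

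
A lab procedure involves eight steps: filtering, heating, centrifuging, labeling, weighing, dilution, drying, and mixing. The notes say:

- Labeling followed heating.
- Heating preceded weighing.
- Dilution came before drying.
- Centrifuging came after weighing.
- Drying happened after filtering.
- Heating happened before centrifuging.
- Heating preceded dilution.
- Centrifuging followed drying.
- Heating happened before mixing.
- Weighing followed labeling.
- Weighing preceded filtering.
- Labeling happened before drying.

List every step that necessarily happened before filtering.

heating, labeling, weighing

Directly stated before filtering: weighing.
Heating reaches filtering via heating → weighing → filtering.
Labeling reaches filtering via labeling → weighing → filtering.
No chain forces dilution (or any of the others) ahead of filtering.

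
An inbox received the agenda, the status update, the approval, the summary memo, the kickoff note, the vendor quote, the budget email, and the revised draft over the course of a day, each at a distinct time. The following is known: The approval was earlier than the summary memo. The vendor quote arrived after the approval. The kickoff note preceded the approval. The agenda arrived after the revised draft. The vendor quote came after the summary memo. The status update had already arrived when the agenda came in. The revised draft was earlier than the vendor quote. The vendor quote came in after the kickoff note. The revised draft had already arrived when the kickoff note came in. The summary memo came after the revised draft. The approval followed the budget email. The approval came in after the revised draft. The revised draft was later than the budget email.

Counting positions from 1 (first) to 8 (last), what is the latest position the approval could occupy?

The approval must come before the summary memo and the vendor quote — 2 messages forced after it.
Everything else can be placed before the approval in some valid order, so the approval can sit as late as position 8 − 2 = 6.

6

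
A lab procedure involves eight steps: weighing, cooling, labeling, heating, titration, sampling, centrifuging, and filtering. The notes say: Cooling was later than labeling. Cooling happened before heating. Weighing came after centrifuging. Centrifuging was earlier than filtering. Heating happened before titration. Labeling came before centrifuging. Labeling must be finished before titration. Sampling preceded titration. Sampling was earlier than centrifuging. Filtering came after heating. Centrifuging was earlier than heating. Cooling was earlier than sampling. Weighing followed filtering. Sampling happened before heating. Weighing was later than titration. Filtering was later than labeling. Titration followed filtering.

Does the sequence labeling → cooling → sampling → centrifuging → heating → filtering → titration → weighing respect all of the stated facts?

yes

Check each stated constraint against the proposed order — e.g. labeling is ahead of filtering; labeling is ahead of titration. Every pair is in the required order; nothing is violated.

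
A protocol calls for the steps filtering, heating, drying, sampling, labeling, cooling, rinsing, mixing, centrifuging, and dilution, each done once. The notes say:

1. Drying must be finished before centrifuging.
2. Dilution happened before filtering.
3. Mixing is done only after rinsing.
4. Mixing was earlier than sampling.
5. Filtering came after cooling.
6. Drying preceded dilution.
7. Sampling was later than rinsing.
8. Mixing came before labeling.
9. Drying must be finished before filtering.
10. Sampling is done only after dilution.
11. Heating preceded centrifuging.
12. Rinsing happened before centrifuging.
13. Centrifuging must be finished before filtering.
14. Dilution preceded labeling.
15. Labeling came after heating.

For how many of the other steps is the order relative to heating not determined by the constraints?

Forced after heating: centrifuging, filtering, and labeling.
That leaves cooling, dilution, drying, mixing, rinsing, and sampling with no forced order relative to heating — 6.

6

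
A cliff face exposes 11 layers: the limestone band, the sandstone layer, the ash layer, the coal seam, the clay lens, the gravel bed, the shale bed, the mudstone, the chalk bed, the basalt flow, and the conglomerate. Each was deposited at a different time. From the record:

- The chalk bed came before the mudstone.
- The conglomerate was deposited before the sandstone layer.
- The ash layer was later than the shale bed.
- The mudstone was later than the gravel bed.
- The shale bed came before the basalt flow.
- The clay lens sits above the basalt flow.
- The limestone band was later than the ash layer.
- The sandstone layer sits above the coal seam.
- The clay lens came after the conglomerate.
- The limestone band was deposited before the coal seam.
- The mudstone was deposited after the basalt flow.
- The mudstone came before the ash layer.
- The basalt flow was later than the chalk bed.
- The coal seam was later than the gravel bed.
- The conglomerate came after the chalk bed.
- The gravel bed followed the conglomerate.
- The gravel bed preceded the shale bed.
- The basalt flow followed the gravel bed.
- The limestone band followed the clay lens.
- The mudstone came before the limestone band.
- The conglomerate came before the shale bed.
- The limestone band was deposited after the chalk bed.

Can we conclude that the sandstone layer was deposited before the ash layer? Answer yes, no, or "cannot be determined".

Tracing the constraints gives the ash layer → the limestone band → the coal seam → the sandstone layer, so the ash layer must come before the sandstone layer.
That means the sandstone layer cannot be before the ash layer.

no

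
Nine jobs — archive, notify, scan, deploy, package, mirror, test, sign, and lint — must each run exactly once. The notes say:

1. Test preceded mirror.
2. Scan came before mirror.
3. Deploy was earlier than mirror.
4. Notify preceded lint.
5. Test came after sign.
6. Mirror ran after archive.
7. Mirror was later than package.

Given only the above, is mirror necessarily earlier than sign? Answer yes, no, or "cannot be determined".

Tracing the constraints gives sign → test → mirror, so sign must come before mirror.
That means mirror cannot be before sign.

no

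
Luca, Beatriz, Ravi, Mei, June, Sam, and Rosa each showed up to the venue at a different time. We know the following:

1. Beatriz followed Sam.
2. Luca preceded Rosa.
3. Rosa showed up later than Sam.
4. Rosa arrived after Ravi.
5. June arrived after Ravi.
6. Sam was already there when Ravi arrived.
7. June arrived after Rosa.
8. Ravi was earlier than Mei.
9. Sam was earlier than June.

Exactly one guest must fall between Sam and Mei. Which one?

Tracing the constraints gives Sam → Ravi → Mei, so Ravi sits after Sam and before Mei.
No other guest is forced both after Sam and before Mei.

Ravi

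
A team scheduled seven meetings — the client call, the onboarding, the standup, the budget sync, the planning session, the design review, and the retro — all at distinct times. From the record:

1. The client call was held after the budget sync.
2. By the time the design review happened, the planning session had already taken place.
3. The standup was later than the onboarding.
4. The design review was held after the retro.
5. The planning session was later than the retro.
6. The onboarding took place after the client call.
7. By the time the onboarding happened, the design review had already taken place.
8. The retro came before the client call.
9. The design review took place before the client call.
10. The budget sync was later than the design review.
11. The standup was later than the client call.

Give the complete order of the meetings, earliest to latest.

The constraints fix every adjacent pair, so only one ordering works:
the retro → the planning session → the design review → the budget sync → the client call → the onboarding → the standup.

the retro, the planning session, the design review, the budget sync, the client call, the onboarding, the standup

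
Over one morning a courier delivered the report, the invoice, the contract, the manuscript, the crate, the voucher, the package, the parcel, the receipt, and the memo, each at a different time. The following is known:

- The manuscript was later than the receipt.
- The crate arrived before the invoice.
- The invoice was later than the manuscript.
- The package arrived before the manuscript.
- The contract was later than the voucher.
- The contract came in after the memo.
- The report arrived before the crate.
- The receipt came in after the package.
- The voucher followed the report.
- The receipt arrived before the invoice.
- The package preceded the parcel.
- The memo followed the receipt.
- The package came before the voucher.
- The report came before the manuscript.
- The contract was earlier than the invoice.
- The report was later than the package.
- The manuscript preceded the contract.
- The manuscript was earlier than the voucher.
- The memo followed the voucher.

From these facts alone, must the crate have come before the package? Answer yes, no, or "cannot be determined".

Tracing the constraints gives the package → the report → the crate, so the package must come before the crate.
That means the crate cannot be before the package.

no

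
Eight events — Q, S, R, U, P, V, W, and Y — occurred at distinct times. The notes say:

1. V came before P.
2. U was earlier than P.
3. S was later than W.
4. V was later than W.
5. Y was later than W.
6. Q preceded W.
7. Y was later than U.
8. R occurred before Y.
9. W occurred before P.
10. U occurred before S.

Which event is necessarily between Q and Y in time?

W

Tracing the constraints gives Q → W → Y, so W sits after Q and before Y.
No other event is forced both after Q and before Y.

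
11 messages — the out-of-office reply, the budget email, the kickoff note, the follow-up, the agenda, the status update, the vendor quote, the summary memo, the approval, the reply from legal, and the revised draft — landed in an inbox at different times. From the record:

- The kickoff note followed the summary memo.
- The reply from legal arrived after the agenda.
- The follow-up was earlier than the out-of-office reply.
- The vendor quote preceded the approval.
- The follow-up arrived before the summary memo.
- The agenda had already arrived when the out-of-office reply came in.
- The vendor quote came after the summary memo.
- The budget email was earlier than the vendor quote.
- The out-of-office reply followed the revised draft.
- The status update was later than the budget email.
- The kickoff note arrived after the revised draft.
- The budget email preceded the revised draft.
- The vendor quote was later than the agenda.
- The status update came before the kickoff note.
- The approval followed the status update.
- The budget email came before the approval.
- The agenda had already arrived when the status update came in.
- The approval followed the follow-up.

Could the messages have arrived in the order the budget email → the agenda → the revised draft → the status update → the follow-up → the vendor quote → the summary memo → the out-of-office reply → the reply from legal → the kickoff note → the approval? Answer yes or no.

no

The constraints require the summary memo before the vendor quote, but in the proposed sequence the vendor quote appears ahead of the summary memo. That one violation is enough.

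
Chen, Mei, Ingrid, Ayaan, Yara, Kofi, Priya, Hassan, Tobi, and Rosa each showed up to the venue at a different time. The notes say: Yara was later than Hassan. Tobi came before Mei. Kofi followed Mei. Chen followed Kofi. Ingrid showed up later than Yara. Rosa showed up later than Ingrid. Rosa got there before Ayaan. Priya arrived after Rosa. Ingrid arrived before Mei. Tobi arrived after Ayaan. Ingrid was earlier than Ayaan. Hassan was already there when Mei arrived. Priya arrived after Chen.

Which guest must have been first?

Hassan

Hassan has a chain of constraints placing them before every other guest, so Hassan must be first.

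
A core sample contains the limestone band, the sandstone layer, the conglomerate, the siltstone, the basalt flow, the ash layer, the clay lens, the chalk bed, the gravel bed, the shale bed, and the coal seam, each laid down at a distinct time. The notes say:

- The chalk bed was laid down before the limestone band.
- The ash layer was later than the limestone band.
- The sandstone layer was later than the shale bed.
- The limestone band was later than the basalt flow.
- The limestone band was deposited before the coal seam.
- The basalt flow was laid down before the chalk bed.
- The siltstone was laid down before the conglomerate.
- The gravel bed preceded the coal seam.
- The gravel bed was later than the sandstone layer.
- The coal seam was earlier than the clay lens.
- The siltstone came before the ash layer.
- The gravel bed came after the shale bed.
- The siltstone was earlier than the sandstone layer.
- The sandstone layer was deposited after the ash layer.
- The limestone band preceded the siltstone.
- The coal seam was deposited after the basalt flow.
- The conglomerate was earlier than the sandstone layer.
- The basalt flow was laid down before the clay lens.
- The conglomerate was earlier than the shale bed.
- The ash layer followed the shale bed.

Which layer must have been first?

the basalt flow

The basalt flow has a chain of constraints placing it before every other layer, so the basalt flow must be first.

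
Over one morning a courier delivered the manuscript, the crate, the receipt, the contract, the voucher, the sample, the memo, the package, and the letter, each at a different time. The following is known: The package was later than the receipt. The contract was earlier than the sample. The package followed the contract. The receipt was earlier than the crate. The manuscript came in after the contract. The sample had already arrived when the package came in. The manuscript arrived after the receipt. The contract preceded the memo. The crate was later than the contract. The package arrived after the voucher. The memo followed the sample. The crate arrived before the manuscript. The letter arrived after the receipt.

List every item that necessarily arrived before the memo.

Directly stated before the memo: the contract and the sample.
No chain forces the manuscript (or any of the others) ahead of the memo.

the contract, the sample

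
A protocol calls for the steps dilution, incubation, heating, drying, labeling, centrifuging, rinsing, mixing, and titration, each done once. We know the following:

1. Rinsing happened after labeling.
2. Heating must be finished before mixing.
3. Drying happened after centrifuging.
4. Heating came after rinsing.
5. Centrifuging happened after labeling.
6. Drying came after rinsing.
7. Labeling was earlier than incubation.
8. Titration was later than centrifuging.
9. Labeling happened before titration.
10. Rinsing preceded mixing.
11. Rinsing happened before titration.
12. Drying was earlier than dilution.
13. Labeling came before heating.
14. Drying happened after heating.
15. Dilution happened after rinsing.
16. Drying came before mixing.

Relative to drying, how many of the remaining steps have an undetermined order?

Forced before drying: centrifuging, heating, labeling, and rinsing; forced after drying: dilution and mixing.
That leaves incubation and titration with no forced order relative to drying — 2.

2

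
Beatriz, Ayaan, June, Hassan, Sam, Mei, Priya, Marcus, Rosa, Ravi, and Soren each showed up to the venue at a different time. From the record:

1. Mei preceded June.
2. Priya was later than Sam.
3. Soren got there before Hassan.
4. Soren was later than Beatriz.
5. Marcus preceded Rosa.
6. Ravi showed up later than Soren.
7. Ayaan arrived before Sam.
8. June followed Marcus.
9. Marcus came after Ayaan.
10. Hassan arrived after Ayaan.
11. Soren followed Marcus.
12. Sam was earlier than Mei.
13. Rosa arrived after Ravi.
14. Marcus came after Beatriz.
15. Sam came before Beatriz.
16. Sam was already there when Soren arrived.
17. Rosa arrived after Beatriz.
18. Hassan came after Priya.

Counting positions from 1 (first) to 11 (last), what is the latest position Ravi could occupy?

Ravi must come before Rosa — 1 guest forced after them.
Everything else can be placed before Ravi in some valid order, so Ravi can sit as late as position 11 − 1 = 10.

10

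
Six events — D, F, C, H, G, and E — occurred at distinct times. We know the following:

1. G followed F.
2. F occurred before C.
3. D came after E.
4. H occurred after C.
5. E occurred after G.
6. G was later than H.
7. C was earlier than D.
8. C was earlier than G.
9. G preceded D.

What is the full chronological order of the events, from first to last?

F, C, H, G, E, D

The constraints fix every adjacent pair, so only one ordering works:
F → C → H → G → E → D.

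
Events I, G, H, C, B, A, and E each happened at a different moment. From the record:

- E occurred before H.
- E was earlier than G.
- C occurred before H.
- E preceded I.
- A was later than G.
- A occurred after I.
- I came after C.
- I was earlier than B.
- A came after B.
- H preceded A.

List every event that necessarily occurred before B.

C, E, I

Directly stated before B: I.
C reaches B via C → I → B.
E reaches B via E → I → B.
No chain forces G (or any of the others) ahead of B.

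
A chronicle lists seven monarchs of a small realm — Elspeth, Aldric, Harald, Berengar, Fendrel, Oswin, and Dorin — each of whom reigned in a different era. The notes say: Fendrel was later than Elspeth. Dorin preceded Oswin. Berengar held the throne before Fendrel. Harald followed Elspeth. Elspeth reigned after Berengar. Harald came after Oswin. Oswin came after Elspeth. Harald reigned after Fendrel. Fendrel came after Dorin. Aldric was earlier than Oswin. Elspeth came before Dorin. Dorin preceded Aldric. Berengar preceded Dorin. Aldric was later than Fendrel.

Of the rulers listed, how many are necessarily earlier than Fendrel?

3

Directly stated before Fendrel: Berengar, Dorin, and Elspeth.
No chain forces Harald (or any of the others) ahead of Fendrel.
That's Berengar, Dorin, and Elspeth — 3 in all.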